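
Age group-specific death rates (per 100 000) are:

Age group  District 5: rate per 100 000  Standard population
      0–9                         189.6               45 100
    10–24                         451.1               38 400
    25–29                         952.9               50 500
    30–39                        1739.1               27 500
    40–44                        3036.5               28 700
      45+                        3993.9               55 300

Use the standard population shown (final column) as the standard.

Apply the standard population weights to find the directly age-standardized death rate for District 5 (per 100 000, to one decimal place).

Standard total = 245 500; weights = 0.1837, 0.1564, 0.2057, 0.1120, 0.1169, 0.2253.
Standardized rate: 0.1837×189.6 + 0.1564×451.1 + 0.2057×952.9 + 0.1120×1739.1 + 0.1169×3036.5 + 0.2253×3993.9 = 1750.8355 per 100 000.

1750.8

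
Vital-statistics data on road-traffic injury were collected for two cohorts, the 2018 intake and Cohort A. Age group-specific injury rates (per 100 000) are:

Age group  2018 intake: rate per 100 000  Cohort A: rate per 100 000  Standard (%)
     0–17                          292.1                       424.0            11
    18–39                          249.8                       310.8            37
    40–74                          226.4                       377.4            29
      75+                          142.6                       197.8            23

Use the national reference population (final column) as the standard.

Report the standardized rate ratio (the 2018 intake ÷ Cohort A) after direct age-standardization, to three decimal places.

0.704

Standard weights: 0.11, 0.37, 0.29, 0.23.
The 2018 intake: 0.1100×292.1 + 0.3700×249.8 + 0.2900×226.4 + 0.2300×142.6 = 223.0110 per 100 000.
Cohort A: 0.1100×424.0 + 0.3700×310.8 + 0.2900×377.4 + 0.2300×197.8 = 316.5760 per 100 000.
Ratio = 223.0110 ÷ 316.5760 = 0.70445.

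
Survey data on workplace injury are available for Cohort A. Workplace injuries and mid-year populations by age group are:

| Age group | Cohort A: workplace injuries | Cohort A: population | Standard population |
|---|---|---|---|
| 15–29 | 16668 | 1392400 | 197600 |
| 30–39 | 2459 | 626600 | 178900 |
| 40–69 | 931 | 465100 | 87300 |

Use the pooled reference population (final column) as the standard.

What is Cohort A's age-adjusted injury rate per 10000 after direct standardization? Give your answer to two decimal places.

Age-specific rates per 10000 for Cohort A: 119.71, 39.24, 20.02.
Standard total = 463800; weights = 0.4260, 0.3857, 0.1882.
Standardized rate: 0.4260×119.71 + 0.3857×39.24 + 0.1882×20.02 = 69.9057 per 10000.

69.91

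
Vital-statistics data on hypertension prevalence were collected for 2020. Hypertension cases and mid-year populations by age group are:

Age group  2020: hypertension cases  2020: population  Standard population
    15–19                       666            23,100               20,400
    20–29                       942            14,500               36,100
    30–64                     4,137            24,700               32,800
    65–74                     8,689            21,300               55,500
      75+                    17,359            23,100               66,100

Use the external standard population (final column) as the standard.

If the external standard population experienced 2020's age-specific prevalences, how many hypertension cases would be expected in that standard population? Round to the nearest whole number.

80740

Age-specific rates per 1,000 for 2020: 28.831, 64.966, 167.490, 407.934, 751.472.
Expected hypertension cases = Σ (standard pop × age-specific rate ÷ 1,000)
= 20,400×28.831/1,000 + 36,100×64.966/1,000 + 32,800×167.490/1,000 + 55,500×407.934/1,000 + 66,100×751.472/1,000
= 588.16 + 2345.26 + 5493.67 + 22640.35 + 49672.29 = 80739.72.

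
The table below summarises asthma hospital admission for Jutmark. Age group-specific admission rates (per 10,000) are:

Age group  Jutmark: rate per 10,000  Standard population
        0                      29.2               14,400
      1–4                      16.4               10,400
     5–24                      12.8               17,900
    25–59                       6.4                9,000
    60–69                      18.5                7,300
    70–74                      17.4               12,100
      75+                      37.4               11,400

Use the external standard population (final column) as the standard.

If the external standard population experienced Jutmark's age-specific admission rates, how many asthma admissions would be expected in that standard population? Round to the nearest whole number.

165

Expected asthma admissions = Σ (standard pop × age-specific rate ÷ 10,000)
= 14,400×29.2/10,000 + 10,400×16.4/10,000 + 17,900×12.8/10,000 + 9,000×6.4/10,000 + 7,300×18.5/10,000 + 12,100×17.4/10,000 + 11,400×37.4/10,000
= 42.05 + 17.06 + 22.91 + 5.76 + 13.51 + 21.05 + 42.64 = 164.97.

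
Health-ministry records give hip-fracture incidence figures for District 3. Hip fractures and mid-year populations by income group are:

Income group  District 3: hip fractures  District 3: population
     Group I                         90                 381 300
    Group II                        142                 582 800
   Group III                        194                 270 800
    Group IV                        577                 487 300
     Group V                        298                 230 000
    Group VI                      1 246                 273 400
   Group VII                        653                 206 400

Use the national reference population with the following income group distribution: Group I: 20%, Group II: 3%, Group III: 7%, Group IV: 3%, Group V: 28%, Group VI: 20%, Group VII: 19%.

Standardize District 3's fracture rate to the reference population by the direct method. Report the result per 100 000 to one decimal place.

201.6

Income-specific rates per 100 000 for District 3: 23.60, 24.37, 71.64, 118.41, 129.57, 455.74, 316.38.
Standard weights: 0.20, 0.03, 0.07, 0.03, 0.28, 0.20, 0.19.
Standardized rate: 0.2000×23.60 + 0.0300×24.37 + 0.0700×71.64 + 0.0300×118.41 + 0.2800×129.57 + 0.2000×455.74 + 0.1900×316.38 = 201.5568 per 100 000.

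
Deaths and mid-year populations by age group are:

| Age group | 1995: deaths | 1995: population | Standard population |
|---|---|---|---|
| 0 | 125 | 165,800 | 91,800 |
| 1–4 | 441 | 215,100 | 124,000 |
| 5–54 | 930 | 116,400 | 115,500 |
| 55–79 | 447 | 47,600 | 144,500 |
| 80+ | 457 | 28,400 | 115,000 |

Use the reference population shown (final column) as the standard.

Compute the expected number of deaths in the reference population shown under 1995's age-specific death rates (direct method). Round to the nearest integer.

4454

Age-specific rates per 1,000 for 1995: 0.754, 2.050, 7.990, 9.391, 16.092.
Expected deaths = Σ (standard pop × age-specific rate ÷ 1,000)
= 91,800×0.754/1,000 + 124,000×2.050/1,000 + 115,500×7.990/1,000 + 144,500×9.391/1,000 + 115,000×16.092/1,000
= 69.21 + 254.23 + 922.81 + 1356.96 + 1850.53 = 4453.74.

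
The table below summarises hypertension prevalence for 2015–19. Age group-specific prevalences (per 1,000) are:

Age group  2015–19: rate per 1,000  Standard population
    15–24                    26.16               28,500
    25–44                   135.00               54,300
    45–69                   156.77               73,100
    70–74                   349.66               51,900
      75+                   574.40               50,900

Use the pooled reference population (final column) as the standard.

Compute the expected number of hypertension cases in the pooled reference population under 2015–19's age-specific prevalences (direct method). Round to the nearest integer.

66920

Expected hypertension cases = Σ (standard pop × age-specific rate ÷ 1,000)
= 28,500×26.16/1,000 + 54,300×135.00/1,000 + 73,100×156.77/1,000 + 51,900×349.66/1,000 + 50,900×574.40/1,000
= 745.56 + 7330.50 + 11459.89 + 18147.35 + 29236.96 = 66920.26.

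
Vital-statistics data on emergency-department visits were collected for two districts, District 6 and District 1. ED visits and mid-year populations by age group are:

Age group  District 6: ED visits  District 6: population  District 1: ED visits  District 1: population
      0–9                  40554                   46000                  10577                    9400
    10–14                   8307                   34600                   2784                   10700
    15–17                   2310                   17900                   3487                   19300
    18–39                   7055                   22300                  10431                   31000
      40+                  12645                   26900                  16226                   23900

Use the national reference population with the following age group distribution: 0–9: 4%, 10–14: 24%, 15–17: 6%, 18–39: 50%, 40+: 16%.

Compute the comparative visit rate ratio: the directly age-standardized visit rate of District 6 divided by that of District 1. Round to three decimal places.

0.845

Age-specific rates per 1000 for District 6: 881.609, 240.087, 129.050, 316.368, 470.074.
For District 1: 1125.213, 260.187, 180.674, 336.484, 678.912.
Standard weights: 0.04, 0.24, 0.06, 0.50, 0.16.
District 6: 0.0400×881.609 + 0.2400×240.087 + 0.0600×129.050 + 0.5000×316.368 + 0.1600×470.074 = 334.0239 per 1000.
District 1: 0.0400×1125.213 + 0.2400×260.187 + 0.0600×180.674 + 0.5000×336.484 + 0.1600×678.912 = 395.1617 per 1000.
Ratio = 334.0239 ÷ 395.1617 = 0.84528.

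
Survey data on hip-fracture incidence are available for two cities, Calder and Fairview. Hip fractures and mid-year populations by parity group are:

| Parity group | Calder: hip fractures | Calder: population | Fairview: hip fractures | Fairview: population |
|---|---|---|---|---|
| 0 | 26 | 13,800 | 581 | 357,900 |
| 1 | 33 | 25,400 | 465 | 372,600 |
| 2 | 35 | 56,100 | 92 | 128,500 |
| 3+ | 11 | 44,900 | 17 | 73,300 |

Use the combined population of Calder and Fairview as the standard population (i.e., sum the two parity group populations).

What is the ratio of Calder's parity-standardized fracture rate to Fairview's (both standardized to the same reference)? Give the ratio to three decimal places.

Parity-specific rates per 100,000 for Calder: 188.41, 129.92, 62.39, 24.50.
For Fairview: 162.34, 124.80, 71.60, 23.19.
Combined standard total = 1,072,500; weights = 0.3466, 0.3711, 0.1721, 0.1102.
Calder: 0.3466×188.41 + 0.3711×129.92 + 0.1721×62.39 + 0.1102×24.50 = 126.9481 per 100,000.
Fairview: 0.3466×162.34 + 0.3711×124.80 + 0.1721×71.60 + 0.1102×23.19 = 117.4526 per 100,000.
Ratio = 126.9481 ÷ 117.4526 = 1.08084.

1.081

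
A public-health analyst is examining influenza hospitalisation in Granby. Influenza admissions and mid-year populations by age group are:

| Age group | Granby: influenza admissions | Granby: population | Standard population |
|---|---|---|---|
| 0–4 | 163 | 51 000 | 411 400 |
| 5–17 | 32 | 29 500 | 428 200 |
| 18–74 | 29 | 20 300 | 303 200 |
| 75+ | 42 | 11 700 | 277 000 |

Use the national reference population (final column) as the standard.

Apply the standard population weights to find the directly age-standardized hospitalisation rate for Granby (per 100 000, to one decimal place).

225.9

Age-specific rates per 100 000 for Granby: 319.61, 108.47, 142.86, 358.97.
Standard total = 1 419 800; weights = 0.2898, 0.3016, 0.2136, 0.1951.
Standardized rate: 0.2898×319.61 + 0.3016×108.47 + 0.2136×142.86 + 0.1951×358.97 = 225.8668 per 100 000.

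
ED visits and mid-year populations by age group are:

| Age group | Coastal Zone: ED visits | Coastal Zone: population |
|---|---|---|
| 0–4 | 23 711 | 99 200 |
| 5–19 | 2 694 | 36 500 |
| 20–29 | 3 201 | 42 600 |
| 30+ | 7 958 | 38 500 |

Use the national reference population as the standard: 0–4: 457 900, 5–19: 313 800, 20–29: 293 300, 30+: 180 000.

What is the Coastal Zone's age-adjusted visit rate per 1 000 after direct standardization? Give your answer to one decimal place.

Age-specific rates per 1 000 for the Coastal Zone: 239.022, 73.808, 75.141, 206.701.
Standard total = 1 245 000; weights = 0.3678, 0.2520, 0.2356, 0.1446.
Standardized rate: 0.3678×239.022 + 0.2520×73.808 + 0.2356×75.141 + 0.1446×206.701 = 154.0999 per 1 000.

154.1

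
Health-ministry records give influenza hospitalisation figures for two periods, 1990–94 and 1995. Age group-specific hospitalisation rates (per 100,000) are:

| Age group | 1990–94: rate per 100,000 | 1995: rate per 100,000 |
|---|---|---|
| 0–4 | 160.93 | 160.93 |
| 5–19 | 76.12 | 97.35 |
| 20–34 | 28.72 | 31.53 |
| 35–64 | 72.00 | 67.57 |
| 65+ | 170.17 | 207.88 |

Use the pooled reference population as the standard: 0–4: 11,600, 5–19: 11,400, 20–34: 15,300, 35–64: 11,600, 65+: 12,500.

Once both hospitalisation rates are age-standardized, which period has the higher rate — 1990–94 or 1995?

Standard total = 62,400; weights = 0.1859, 0.1827, 0.2452, 0.1859, 0.2003.
1990–94: 0.1859×160.93 + 0.1827×76.12 + 0.2452×28.72 + 0.1859×72.00 + 0.2003×170.17 = 98.3381 per 100,000.
1995: 0.1859×160.93 + 0.1827×97.35 + 0.2452×31.53 + 0.1859×67.57 + 0.2003×207.88 = 109.6362 per 100,000.

1995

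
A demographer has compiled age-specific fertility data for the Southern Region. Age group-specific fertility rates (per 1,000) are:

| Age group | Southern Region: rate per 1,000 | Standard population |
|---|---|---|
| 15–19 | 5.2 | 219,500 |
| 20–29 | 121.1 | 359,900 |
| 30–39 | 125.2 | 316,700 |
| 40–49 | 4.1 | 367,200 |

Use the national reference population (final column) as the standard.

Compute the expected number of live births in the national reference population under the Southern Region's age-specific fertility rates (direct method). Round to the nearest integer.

Expected live births = Σ (standard pop × age-specific rate ÷ 1,000)
= 219,500×5.2/1,000 + 359,900×121.1/1,000 + 316,700×125.2/1,000 + 367,200×4.1/1,000
= 1141.40 + 43583.89 + 39650.84 + 1505.52 = 85881.65.

85882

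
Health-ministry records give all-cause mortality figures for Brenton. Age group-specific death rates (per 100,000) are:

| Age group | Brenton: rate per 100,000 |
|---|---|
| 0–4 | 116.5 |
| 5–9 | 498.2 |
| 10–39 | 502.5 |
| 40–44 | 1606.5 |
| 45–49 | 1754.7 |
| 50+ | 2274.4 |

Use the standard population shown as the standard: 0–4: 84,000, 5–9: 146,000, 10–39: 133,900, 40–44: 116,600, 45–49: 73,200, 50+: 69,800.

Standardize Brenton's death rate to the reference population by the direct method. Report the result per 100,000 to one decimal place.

Standard total = 623,500; weights = 0.1347, 0.2342, 0.2148, 0.1870, 0.1174, 0.1119.
Standardized rate: 0.1347×116.5 + 0.2342×498.2 + 0.2148×502.5 + 0.1870×1606.5 + 0.1174×1754.7 + 0.1119×2274.4 = 1001.3200 per 100,000.

1001.3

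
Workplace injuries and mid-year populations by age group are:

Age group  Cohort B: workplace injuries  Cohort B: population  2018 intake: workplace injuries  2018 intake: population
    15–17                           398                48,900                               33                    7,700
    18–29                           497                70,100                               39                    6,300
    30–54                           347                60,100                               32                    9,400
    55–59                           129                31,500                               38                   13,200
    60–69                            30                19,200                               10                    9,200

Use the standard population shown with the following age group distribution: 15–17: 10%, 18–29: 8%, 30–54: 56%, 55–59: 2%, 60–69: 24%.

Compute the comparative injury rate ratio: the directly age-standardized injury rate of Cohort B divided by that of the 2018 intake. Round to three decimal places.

Age-specific rates per 10,000 for Cohort B: 81.39, 70.90, 57.74, 40.95, 15.62.
For the 2018 intake: 42.86, 61.90, 34.04, 28.79, 10.87.
Standard weights: 0.10, 0.08, 0.56, 0.02, 0.24.
Cohort B: 0.1000×81.39 + 0.0800×70.90 + 0.5600×57.74 + 0.0200×40.95 + 0.2400×15.62 = 50.7128 per 10,000.
The 2018 intake: 0.1000×42.86 + 0.0800×61.90 + 0.5600×34.04 + 0.0200×28.79 + 0.2400×10.87 = 31.4864 per 10,000.
Ratio = 50.7128 ÷ 31.4864 = 1.61063.

1.611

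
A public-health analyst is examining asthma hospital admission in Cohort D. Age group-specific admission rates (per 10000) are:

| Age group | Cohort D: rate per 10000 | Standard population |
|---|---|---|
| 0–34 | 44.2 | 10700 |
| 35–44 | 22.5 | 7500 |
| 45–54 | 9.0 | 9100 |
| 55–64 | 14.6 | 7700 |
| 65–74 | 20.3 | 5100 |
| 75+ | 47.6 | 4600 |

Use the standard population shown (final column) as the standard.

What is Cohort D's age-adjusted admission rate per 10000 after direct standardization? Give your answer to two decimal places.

25.92

Standard total = 44700; weights = 0.2394, 0.1678, 0.2036, 0.1723, 0.1141, 0.1029.
Standardized rate: 0.2394×44.2 + 0.1678×22.5 + 0.2036×9.0 + 0.1723×14.6 + 0.1141×20.3 + 0.1029×47.6 = 25.9172 per 10000.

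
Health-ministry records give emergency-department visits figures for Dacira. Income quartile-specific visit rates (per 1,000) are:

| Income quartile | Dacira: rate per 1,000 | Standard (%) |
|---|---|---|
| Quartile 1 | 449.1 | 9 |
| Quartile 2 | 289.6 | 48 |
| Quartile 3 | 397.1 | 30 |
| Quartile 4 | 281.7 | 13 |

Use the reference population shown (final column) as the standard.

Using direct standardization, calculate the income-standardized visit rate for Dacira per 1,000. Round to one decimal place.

Standard weights: 0.09, 0.48, 0.30, 0.13.
Standardized rate: 0.0900×449.1 + 0.4800×289.6 + 0.3000×397.1 + 0.1300×281.7 = 335.1780 per 1,000.

335.2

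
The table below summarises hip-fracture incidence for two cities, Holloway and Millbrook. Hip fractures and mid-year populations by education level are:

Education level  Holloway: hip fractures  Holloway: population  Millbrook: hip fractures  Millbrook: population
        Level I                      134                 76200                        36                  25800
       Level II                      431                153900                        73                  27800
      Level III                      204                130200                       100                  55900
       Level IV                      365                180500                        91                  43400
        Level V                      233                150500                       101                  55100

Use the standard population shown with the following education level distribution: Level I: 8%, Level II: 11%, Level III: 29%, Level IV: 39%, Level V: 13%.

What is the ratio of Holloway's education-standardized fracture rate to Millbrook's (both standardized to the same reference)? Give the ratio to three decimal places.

Education-specific rates per 100000 for Holloway: 175.85, 280.05, 156.68, 202.22, 154.82.
For Millbrook: 139.53, 262.59, 178.89, 209.68, 183.30.
Standard weights: 0.08, 0.11, 0.29, 0.39, 0.13.
Holloway: 0.0800×175.85 + 0.1100×280.05 + 0.2900×156.68 + 0.3900×202.22 + 0.1300×154.82 = 189.3023 per 100000.
Millbrook: 0.0800×139.53 + 0.1100×262.59 + 0.2900×178.89 + 0.3900×209.68 + 0.1300×183.30 = 197.5296 per 100000.
Ratio = 189.3023 ÷ 197.5296 = 0.95835.

0.958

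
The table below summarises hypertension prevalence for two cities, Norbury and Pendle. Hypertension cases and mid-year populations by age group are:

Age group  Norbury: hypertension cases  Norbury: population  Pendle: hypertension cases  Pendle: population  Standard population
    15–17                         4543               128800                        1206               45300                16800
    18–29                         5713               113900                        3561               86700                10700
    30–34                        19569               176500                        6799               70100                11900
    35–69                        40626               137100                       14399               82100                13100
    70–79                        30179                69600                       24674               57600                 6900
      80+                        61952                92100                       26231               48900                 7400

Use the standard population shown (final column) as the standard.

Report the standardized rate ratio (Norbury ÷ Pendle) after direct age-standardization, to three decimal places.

1.270

Age-specific rates per 1000 for Norbury: 35.272, 50.158, 110.873, 296.324, 433.606, 672.660.
For Pendle: 26.623, 41.073, 96.990, 175.384, 428.368, 536.421.
Standard total = 66800; weights = 0.2515, 0.1602, 0.1781, 0.1961, 0.1033, 0.1108.
Norbury: 0.2515×35.272 + 0.1602×50.158 + 0.1781×110.873 + 0.1961×296.324 + 0.1033×433.606 + 0.1108×672.660 = 214.0726 per 1000.
Pendle: 0.2515×26.623 + 0.1602×41.073 + 0.1781×96.990 + 0.1961×175.384 + 0.1033×428.368 + 0.1108×536.421 = 168.6183 per 1000.
Ratio = 214.0726 ÷ 168.6183 = 1.26957.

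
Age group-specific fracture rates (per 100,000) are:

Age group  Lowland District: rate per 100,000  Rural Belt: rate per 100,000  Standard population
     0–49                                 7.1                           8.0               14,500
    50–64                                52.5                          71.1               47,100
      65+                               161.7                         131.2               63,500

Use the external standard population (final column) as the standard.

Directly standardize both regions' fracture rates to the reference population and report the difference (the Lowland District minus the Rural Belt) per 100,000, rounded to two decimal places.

Standard total = 125,100; weights = 0.1159, 0.3765, 0.5076.
The Lowland District: 0.1159×7.1 + 0.3765×52.5 + 0.5076×161.7 = 102.6671 per 100,000.
The Rural Belt: 0.1159×8.0 + 0.3765×71.1 + 0.5076×131.2 = 94.2926 per 100,000.
Difference = 102.6671 − 94.2926 = 8.3744.

8.37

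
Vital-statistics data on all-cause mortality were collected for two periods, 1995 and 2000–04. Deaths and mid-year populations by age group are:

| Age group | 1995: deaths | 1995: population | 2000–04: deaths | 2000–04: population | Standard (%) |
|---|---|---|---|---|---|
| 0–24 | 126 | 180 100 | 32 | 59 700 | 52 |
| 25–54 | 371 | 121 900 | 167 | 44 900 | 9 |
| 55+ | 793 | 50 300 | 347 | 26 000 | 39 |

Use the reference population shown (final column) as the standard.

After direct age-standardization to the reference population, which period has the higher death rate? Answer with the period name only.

1995

Age-specific rates per 100 000 for 1995: 69.96, 304.35, 1576.54.
For 2000–04: 53.60, 371.94, 1334.62.
Standard weights: 0.52, 0.09, 0.39.
1995: 0.5200×69.96 + 0.0900×304.35 + 0.3900×1576.54 = 678.6220 per 100 000.
2000–04: 0.5200×53.60 + 0.0900×371.94 + 0.3900×1334.62 = 581.8471 per 100 000.
The crude rates (366.17 vs 418.07) would put 2000–04 higher, but that reflects its age composition; once standardized to a common age structure, 1995 has the higher underlying rate.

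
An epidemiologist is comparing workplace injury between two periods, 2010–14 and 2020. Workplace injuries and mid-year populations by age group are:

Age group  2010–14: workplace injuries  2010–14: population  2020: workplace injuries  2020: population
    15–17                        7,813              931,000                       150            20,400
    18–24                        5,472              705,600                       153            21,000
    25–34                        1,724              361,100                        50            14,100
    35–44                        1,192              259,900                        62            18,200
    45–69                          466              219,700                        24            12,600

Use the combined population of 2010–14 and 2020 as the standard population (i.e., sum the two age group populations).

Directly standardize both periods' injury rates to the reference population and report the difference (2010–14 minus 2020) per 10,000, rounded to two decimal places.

8.46

Age-specific rates per 10,000 for 2010–14: 83.92, 77.55, 47.74, 45.86, 21.21.
For 2020: 73.53, 72.86, 35.46, 34.07, 19.05.
Combined standard total = 2,563,600; weights = 0.3711, 0.2834, 0.1464, 0.1085, 0.0906.
2010–14: 0.3711×83.92 + 0.2834×77.55 + 0.1464×47.74 + 0.1085×45.86 + 0.0906×21.21 = 67.0096 per 10,000.
2020: 0.3711×73.53 + 0.2834×72.86 + 0.1464×35.46 + 0.1085×34.07 + 0.0906×19.05 = 58.5494 per 10,000.
Difference = 67.0096 − 58.5494 = 8.4601.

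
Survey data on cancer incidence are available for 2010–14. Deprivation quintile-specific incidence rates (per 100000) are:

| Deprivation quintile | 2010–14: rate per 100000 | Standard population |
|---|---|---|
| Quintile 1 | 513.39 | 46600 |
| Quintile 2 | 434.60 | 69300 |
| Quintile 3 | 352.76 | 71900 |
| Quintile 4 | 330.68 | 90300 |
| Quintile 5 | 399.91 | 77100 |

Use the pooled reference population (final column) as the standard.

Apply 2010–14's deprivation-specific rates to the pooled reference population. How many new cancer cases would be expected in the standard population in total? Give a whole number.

1401

Expected new cancer cases = Σ (standard pop × deprivation-specific rate ÷ 100000)
= 46600×513.39/100000 + 69300×434.60/100000 + 71900×352.76/100000 + 90300×330.68/100000 + 77100×399.91/100000
= 239.24 + 301.18 + 253.63 + 298.60 + 308.33 = 1400.99.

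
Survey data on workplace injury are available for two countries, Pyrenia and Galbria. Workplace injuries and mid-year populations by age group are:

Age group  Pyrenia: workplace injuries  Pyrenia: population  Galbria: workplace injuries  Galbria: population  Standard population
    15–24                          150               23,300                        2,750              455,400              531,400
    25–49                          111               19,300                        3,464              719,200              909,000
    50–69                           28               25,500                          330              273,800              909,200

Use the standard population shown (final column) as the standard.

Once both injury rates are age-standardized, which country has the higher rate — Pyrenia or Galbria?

Pyrenia

Age-specific rates per 10,000 for Pyrenia: 64.38, 57.51, 10.98.
For Galbria: 60.39, 48.16, 12.05.
Standard total = 2,349,600; weights = 0.2262, 0.3869, 0.3870.
Pyrenia: 0.2262×64.38 + 0.3869×57.51 + 0.3870×10.98 = 41.0593 per 10,000.
Galbria: 0.2262×60.39 + 0.3869×48.16 + 0.3870×12.05 = 36.9549 per 10,000.
The crude rates (42.44 vs 45.18) would put Galbria higher, but that reflects its age composition; once standardized to a common age structure, Pyrenia has the higher underlying rate.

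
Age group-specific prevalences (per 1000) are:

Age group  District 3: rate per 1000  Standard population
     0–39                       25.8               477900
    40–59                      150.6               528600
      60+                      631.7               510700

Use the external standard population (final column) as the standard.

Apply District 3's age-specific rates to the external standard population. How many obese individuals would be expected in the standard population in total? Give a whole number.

Expected obese individuals = Σ (standard pop × age-specific rate ÷ 1000)
= 477900×25.8/1000 + 528600×150.6/1000 + 510700×631.7/1000
= 12329.82 + 79607.16 + 322609.19 = 414546.17.

414546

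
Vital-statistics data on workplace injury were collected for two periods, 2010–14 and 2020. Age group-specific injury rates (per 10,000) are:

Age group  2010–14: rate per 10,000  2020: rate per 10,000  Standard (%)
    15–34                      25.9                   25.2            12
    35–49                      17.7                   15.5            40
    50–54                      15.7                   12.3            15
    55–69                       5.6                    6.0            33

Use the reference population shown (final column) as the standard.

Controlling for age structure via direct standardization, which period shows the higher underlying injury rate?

Standard weights: 0.12, 0.40, 0.15, 0.33.
2010–14: 0.1200×25.9 + 0.4000×17.7 + 0.1500×15.7 + 0.3300×5.6 = 14.3910 per 10,000.
2020: 0.1200×25.2 + 0.4000×15.5 + 0.1500×12.3 + 0.3300×6.0 = 13.0490 per 10,000.

2010–14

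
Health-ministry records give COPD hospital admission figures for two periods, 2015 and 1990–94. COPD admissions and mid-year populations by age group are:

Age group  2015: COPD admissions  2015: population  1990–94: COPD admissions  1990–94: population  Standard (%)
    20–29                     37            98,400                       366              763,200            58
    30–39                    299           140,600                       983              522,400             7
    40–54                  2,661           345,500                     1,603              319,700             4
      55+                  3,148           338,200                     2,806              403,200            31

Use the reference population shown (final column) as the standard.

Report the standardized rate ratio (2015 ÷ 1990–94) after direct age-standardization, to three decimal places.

1.286

Age-specific rates per 10,000 for 2015: 3.76, 21.27, 77.02, 93.08.
For 1990–94: 4.80, 18.82, 50.14, 69.59.
Standard weights: 0.58, 0.07, 0.04, 0.31.
2015: 0.5800×3.76 + 0.0700×21.27 + 0.0400×77.02 + 0.3100×93.08 = 35.6054 per 10,000.
1990–94: 0.5800×4.80 + 0.0700×18.82 + 0.0400×50.14 + 0.3100×69.59 = 27.6782 per 10,000.
Ratio = 35.6054 ÷ 27.6782 = 1.28641.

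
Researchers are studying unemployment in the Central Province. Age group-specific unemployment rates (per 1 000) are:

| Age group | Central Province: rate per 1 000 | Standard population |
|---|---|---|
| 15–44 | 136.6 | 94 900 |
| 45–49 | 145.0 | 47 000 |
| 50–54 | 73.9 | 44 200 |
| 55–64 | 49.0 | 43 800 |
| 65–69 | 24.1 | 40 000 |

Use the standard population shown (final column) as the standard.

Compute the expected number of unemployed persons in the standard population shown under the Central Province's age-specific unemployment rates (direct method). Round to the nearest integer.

26155

Expected unemployed persons = Σ (standard pop × age-specific rate ÷ 1 000)
= 94 900×136.6/1 000 + 47 000×145.0/1 000 + 44 200×73.9/1 000 + 43 800×49.0/1 000 + 40 000×24.1/1 000
= 12963.34 + 6815.00 + 3266.38 + 2146.20 + 964.00 = 26154.92.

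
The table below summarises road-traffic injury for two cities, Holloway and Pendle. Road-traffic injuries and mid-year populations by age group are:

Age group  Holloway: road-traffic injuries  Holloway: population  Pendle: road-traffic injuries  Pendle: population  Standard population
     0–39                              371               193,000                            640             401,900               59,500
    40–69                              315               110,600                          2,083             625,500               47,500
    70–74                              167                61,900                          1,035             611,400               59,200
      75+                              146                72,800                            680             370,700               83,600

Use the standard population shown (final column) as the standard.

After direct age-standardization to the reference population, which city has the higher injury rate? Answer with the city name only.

Holloway

Age-specific rates per 100,000 for Holloway: 192.23, 284.81, 269.79, 200.55.
For Pendle: 159.24, 333.01, 169.28, 183.44.
Standard total = 249,800; weights = 0.2382, 0.1902, 0.2370, 0.3347.
Holloway: 0.2382×192.23 + 0.1902×284.81 + 0.2370×269.79 + 0.3347×200.55 = 230.9990 per 100,000.
Pendle: 0.2382×159.24 + 0.1902×333.01 + 0.2370×169.28 + 0.3347×183.44 = 202.7624 per 100,000.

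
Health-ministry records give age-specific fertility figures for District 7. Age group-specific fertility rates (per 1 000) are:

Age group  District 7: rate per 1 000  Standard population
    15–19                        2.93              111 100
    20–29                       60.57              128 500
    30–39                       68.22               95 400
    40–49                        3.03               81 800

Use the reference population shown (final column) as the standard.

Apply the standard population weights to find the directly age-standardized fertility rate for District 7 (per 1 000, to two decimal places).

Standard total = 416 800; weights = 0.2666, 0.3083, 0.2289, 0.1963.
Standardized rate: 0.2666×2.93 + 0.3083×60.57 + 0.2289×68.22 + 0.1963×3.03 = 35.6641 per 1 000.

35.66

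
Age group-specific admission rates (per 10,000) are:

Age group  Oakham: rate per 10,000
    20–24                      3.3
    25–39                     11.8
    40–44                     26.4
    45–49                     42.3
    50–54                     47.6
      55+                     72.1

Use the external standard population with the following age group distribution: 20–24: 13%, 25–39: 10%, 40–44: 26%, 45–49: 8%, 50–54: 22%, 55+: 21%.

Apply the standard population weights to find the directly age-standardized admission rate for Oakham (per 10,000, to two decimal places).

37.47

Standard weights: 0.13, 0.10, 0.26, 0.08, 0.22, 0.21.
Standardized rate: 0.1300×3.3 + 0.1000×11.8 + 0.2600×26.4 + 0.0800×42.3 + 0.2200×47.6 + 0.2100×72.1 = 37.4700 per 10,000.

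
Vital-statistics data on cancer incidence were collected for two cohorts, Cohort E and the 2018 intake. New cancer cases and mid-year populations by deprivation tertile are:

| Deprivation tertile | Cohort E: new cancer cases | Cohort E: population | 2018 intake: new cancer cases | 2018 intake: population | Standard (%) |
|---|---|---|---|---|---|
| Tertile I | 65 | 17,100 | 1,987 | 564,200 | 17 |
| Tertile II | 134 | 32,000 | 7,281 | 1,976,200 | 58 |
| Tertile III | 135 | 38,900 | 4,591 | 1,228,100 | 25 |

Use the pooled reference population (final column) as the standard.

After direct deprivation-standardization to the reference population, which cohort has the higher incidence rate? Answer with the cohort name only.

Deprivation-specific rates per 100,000 for Cohort E: 380.12, 418.75, 347.04.
For the 2018 intake: 352.18, 368.43, 373.83.
Standard weights: 0.17, 0.58, 0.25.
Cohort E: 0.1700×380.12 + 0.5800×418.75 + 0.2500×347.04 = 394.2558 per 100,000.
The 2018 intake: 0.1700×352.18 + 0.5800×368.43 + 0.2500×373.83 = 367.0199 per 100,000.

Cohort E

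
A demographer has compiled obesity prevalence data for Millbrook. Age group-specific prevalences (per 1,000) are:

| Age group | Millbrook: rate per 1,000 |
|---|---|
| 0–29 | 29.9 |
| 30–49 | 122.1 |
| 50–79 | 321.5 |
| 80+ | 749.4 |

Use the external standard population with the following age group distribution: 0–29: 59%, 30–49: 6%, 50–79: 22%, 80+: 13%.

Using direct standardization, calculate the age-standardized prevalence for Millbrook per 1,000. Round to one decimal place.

193.1

Standard weights: 0.59, 0.06, 0.22, 0.13.
Standardized rate: 0.5900×29.9 + 0.0600×122.1 + 0.2200×321.5 + 0.1300×749.4 = 193.1190 per 1,000.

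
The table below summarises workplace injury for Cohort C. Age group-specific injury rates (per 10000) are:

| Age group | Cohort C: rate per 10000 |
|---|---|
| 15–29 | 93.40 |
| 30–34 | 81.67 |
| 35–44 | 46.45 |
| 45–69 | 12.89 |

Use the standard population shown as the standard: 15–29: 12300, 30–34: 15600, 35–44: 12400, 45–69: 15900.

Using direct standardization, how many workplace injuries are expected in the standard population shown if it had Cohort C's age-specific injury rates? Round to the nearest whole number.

Expected workplace injuries = Σ (standard pop × age-specific rate ÷ 10000)
= 12300×93.40/10000 + 15600×81.67/10000 + 12400×46.45/10000 + 15900×12.89/10000
= 114.88 + 127.41 + 57.60 + 20.50 = 320.38.

320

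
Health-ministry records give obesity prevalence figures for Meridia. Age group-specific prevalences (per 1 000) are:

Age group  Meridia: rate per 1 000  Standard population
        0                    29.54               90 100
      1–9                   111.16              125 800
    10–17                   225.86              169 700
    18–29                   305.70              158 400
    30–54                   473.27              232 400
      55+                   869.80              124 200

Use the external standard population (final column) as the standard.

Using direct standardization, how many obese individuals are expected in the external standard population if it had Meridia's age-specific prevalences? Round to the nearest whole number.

Expected obese individuals = Σ (standard pop × age-specific rate ÷ 1 000)
= 90 100×29.54/1 000 + 125 800×111.16/1 000 + 169 700×225.86/1 000 + 158 400×305.70/1 000 + 232 400×473.27/1 000 + 124 200×869.80/1 000
= 2661.55 + 13983.93 + 38328.44 + 48422.88 + 109987.95 + 108029.16 = 321413.91.

321414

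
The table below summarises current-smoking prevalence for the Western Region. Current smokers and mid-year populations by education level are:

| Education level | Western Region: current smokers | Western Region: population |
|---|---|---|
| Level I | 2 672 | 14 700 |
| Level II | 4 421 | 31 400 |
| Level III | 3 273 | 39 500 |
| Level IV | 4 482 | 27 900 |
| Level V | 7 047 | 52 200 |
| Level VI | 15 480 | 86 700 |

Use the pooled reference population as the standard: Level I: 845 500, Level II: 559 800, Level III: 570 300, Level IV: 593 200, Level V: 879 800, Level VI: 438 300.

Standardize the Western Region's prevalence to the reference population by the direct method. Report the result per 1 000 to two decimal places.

Education-specific rates per 1 000 for the Western Region: 181.769, 140.796, 82.861, 160.645, 135.000, 178.547.
Standard total = 3 886 900; weights = 0.2175, 0.1440, 0.1467, 0.1526, 0.2264, 0.1128.
Standardized rate: 0.2175×181.769 + 0.1440×140.796 + 0.1467×82.861 + 0.1526×160.645 + 0.2264×135.000 + 0.1128×178.547 = 147.1824 per 1 000.

147.18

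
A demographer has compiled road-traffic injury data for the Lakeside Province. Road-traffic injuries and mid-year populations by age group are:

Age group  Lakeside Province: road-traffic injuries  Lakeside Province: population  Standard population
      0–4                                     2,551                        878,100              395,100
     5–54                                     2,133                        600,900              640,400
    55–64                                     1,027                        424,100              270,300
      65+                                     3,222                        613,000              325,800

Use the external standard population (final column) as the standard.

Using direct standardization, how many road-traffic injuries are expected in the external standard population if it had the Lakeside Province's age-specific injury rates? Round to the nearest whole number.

Age-specific rates per 100,000 for the Lakeside Province: 290.51, 354.97, 242.16, 525.61.
Expected road-traffic injuries = Σ (standard pop × age-specific rate ÷ 100,000)
= 395,100×290.51/100,000 + 640,400×354.97/100,000 + 270,300×242.16/100,000 + 325,800×525.61/100,000
= 1147.82 + 2273.21 + 654.56 + 1712.44 = 5788.03.

5788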